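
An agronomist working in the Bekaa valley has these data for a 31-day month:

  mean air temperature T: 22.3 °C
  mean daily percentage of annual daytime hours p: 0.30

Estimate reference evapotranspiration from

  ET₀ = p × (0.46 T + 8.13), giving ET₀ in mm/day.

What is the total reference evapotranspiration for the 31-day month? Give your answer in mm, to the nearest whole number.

171 mm

ET₀ = 0.30 × (0.46 × 22.3 + 8.13) = 0.30 × 18.388 = 5.5164 mm/d
Monthly total = 5.5164 × 31 = 171.008 mm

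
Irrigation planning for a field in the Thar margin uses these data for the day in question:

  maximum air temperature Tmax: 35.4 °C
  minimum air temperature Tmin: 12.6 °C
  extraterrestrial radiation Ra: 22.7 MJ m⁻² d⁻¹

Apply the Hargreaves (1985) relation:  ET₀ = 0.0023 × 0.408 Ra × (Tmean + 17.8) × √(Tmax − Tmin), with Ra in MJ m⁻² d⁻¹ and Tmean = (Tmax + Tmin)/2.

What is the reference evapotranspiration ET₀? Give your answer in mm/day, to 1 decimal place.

Tmean = (35.4 + 12.6)/2 = 24.00 °C
0.408 Ra = 0.408 × 22.7 = 9.2616 mm/d equivalent
ET₀ = 0.0023 × 9.2616 × (24.00 + 17.8) × √22.8 = 0.0023 × 9.2616 × 41.80 × 4.7749 = 4.2516 mm/d

4.3 mm/day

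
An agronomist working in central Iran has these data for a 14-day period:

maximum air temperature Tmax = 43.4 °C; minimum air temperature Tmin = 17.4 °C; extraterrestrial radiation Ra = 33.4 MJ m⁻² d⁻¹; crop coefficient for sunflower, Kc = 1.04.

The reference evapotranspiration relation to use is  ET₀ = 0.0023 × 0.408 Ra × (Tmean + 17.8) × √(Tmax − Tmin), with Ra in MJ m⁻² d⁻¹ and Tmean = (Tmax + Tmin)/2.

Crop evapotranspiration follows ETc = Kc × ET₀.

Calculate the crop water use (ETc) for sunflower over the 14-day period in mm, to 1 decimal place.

Tmean = (43.4 + 17.4)/2 = 30.40 °C
0.408 Ra = 0.408 × 33.4 = 13.6272 mm/d equivalent
ET₀ = 0.0023 × 13.6272 × (30.40 + 17.8) × √26.0 = 0.0023 × 13.6272 × 48.20 × 5.0990 = 7.7031 mm/d
ETc = Kc × ET₀ = 1.04 × 7.7031 = 8.0112 mm/d
Over 14 days: 8.0112 × 14 = 112.157 mm

112.2 mm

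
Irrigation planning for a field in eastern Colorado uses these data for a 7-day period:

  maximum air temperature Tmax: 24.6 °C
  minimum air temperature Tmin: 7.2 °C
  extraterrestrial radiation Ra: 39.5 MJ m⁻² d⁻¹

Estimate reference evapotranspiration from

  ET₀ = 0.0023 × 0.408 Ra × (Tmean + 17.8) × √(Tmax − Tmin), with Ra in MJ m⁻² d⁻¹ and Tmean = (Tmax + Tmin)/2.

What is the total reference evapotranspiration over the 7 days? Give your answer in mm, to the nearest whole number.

Tmean = (24.6 + 7.2)/2 = 15.90 °C
0.408 Ra = 0.408 × 39.5 = 16.1160 mm/d equivalent
ET₀ = 0.0023 × 16.1160 × (15.90 + 17.8) × √17.4 = 0.0023 × 16.1160 × 33.70 × 4.1713 = 5.2106 mm/d
Over 7 days: 5.2106 × 7 = 36.474 mm

36 mm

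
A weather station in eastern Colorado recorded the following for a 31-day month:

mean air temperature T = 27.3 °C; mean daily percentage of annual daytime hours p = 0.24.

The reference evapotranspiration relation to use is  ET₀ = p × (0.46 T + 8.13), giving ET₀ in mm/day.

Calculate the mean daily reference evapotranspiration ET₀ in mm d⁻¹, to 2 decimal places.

ET₀ = 0.24 × (0.46 × 27.3 + 8.13) = 0.24 × 20.688 = 4.9651 mm/d

4.97 mm d⁻¹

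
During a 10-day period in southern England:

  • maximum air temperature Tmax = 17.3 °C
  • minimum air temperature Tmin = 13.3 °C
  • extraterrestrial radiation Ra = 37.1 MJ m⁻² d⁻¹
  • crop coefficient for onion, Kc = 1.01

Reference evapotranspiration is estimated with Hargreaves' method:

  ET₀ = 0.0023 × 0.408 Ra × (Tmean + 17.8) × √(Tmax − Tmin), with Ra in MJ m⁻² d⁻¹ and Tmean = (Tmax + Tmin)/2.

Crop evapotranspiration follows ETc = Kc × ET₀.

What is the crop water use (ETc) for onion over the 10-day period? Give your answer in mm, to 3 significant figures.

Tmean = (17.3 + 13.3)/2 = 15.30 °C
0.408 Ra = 0.408 × 37.1 = 15.1368 mm/d equivalent
ET₀ = 0.0023 × 15.1368 × (15.30 + 17.8) × √4.0 = 0.0023 × 15.1368 × 33.10 × 2.0000 = 2.3047 mm/d
ETc = Kc × ET₀ = 1.01 × 2.3047 = 2.3277 mm/d
Over 10 days: 2.3277 × 10 = 23.277 mm

23.3 mm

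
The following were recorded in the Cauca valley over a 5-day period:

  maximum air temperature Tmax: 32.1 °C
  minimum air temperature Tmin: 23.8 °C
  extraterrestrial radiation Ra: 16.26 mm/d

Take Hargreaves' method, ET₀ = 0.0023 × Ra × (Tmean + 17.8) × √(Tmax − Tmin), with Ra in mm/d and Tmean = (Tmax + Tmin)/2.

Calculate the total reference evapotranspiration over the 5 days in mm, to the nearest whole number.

Tmean = (32.1 + 23.8)/2 = 27.95 °C
ET₀ = 0.0023 × 16.26 × (27.95 + 17.8) × √8.3 = 0.0023 × 16.26 × 45.75 × 2.8810 = 4.9293 mm/d
Over 5 days: 4.9293 × 5 = 24.647 mm

25 mm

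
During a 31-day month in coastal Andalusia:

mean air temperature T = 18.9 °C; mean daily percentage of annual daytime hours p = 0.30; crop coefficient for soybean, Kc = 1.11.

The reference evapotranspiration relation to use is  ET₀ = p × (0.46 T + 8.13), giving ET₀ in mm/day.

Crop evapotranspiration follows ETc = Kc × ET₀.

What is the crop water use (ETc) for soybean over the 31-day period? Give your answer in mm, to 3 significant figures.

174 mm

ET₀ = 0.30 × (0.46 × 18.9 + 8.13) = 0.30 × 16.824 = 5.0472 mm/d
ETc = Kc × ET₀ = 1.11 × 5.0472 = 5.6024 mm/d
Over 31 days: 5.6024 × 31 = 173.674 mm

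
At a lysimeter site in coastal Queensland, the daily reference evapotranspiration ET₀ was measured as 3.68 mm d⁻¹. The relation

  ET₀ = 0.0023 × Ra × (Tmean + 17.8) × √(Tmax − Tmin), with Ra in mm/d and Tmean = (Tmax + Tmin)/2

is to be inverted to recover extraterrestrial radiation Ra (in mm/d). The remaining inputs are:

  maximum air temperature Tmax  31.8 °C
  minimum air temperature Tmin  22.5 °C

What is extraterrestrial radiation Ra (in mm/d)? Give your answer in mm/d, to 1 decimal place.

11.7 mm/d

Tmean = 27.15 °C; √ΔT = 3.0496
Ra = ET₀ / [0.0023 × (Tmean+17.8) × √ΔT] = 3.68 / (0.0023 × 44.95 × 3.0496) = 11.672 mm/d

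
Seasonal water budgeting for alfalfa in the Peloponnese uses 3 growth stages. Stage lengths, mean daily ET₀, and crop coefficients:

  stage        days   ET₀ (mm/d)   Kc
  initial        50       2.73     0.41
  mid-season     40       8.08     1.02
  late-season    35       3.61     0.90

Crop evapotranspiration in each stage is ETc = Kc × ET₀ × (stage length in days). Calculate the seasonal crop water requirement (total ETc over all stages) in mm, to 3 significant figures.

499 mm

initial: 0.41 × 2.73 × 50 = 55.97 mm
mid-season: 1.02 × 8.08 × 40 = 329.66 mm
late-season: 0.90 × 3.61 × 35 = 113.72 mm
Seasonal total = 499.35 mm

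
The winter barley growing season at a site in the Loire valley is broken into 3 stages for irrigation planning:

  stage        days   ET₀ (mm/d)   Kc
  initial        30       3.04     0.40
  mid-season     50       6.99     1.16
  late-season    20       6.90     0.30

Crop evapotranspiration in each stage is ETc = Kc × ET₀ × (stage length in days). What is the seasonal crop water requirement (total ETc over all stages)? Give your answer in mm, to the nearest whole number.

initial: 0.40 × 3.04 × 30 = 36.48 mm
mid-season: 1.16 × 6.99 × 50 = 405.42 mm
late-season: 0.30 × 6.90 × 20 = 41.40 mm
Seasonal total = 483.30 mm

483 mm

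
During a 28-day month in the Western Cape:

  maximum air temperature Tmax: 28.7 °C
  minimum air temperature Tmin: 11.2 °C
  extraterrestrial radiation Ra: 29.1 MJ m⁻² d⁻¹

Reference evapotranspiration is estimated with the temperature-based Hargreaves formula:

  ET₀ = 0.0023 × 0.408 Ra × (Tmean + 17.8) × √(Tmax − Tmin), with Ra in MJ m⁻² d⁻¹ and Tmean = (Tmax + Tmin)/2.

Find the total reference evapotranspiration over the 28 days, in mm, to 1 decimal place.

Tmean = (28.7 + 11.2)/2 = 19.95 °C
0.408 Ra = 0.408 × 29.1 = 11.8728 mm/d equivalent
ET₀ = 0.0023 × 11.8728 × (19.95 + 17.8) × √17.5 = 0.0023 × 11.8728 × 37.75 × 4.1833 = 4.3124 mm/d
Over 28 days: 4.3124 × 28 = 120.747 mm

120.7 mm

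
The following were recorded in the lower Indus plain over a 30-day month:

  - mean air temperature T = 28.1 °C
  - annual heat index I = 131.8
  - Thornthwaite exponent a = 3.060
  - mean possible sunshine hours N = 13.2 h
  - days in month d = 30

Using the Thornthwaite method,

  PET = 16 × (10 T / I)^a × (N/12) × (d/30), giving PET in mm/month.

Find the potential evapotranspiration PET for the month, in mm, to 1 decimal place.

10T/I = 10 × 28.1 / 131.8 = 2.1320
(10T/I)^a = 2.1320^3.060 = 10.1412
Uncorrected PET = 16 × 10.1412 = 162.259 mm
Correction = (N/12)(d/30) = (13.2/12)(30/30) = 1.1000
PET = 162.259 × 1.1000 = 178.485 mm/month

178.5 mm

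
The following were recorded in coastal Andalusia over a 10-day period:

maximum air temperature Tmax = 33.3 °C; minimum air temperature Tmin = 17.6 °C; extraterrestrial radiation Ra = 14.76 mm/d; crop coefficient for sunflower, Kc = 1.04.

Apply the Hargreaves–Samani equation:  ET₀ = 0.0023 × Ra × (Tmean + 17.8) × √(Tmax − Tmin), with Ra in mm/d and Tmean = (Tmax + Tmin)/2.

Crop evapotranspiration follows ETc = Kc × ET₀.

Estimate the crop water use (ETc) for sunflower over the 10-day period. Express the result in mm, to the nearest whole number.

Tmean = (33.3 + 17.6)/2 = 25.45 °C
ET₀ = 0.0023 × 14.76 × (25.45 + 17.8) × √15.7 = 0.0023 × 14.76 × 43.25 × 3.9623 = 5.8177 mm/d
ETc = Kc × ET₀ = 1.04 × 5.8177 = 6.0504 mm/d
Over 10 days: 6.0504 × 10 = 60.504 mm

61 mm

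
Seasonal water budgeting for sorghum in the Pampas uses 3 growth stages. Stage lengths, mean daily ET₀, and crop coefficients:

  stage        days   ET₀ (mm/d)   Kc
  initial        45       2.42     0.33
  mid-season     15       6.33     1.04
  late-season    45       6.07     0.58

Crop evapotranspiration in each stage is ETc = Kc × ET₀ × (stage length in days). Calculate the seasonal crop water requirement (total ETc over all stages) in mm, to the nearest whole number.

initial: 0.33 × 2.42 × 45 = 35.94 mm
mid-season: 1.04 × 6.33 × 15 = 98.75 mm
late-season: 0.58 × 6.07 × 45 = 158.43 mm
Seasonal total = 293.12 mm

293 mm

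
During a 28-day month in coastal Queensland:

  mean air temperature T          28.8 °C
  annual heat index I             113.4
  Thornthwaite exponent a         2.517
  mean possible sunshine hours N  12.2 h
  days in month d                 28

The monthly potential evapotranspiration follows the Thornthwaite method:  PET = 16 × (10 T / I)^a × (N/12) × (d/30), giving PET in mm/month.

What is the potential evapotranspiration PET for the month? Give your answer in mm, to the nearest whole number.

10T/I = 10 × 28.8 / 113.4 = 2.5397
(10T/I)^a = 2.5397^2.517 = 10.4433
Uncorrected PET = 16 × 10.4433 = 167.093 mm
Correction = (N/12)(d/30) = (12.2/12)(28/30) = 0.9489
PET = 167.093 × 0.9489 = 158.555 mm/month

159 mm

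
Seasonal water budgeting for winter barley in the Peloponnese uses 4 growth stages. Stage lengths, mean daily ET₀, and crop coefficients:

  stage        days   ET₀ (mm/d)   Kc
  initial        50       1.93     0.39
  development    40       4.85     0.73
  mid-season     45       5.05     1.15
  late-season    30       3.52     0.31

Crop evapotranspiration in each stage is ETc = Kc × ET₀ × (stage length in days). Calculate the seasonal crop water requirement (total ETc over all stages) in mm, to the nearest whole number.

initial: 0.39 × 1.93 × 50 = 37.64 mm
development: 0.73 × 4.85 × 40 = 141.62 mm
mid-season: 1.15 × 5.05 × 45 = 261.34 mm
late-season: 0.31 × 3.52 × 30 = 32.74 mm
Seasonal total = 473.34 mm

473 mm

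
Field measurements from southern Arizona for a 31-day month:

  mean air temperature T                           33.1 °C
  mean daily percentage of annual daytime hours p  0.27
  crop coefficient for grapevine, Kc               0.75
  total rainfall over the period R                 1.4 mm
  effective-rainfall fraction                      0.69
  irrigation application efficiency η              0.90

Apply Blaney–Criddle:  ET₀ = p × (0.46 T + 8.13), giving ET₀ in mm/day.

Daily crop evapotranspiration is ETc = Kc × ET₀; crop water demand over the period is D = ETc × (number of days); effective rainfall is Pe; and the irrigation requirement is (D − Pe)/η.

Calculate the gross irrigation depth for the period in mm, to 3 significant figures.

162 mm

ET₀ = 0.27 × (0.46 × 33.1 + 8.13) = 0.27 × 23.356 = 6.3061 mm/d
ETc = Kc × ET₀ = 0.75 × 6.3061 = 4.7296 mm/d
Crop demand D = ETc × 31 d = 4.7296 × 31 = 146.618 mm
Pe = 0.69 × 1.4 = 0.966 mm
D − Pe = 146.618 − 0.966 = 145.652 mm
Gross irrigation = 145.652 / 0.90 = 161.836 mm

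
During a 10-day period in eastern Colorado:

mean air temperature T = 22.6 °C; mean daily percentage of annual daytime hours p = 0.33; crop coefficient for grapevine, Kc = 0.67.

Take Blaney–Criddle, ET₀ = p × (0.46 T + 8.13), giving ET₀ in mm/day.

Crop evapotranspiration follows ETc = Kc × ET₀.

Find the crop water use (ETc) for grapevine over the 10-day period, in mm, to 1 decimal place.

ET₀ = 0.33 × (0.46 × 22.6 + 8.13) = 0.33 × 18.526 = 6.1136 mm/d
ETc = Kc × ET₀ = 0.67 × 6.1136 = 4.0961 mm/d
Over 10 days: 4.0961 × 10 = 40.961 mm

41.0 mm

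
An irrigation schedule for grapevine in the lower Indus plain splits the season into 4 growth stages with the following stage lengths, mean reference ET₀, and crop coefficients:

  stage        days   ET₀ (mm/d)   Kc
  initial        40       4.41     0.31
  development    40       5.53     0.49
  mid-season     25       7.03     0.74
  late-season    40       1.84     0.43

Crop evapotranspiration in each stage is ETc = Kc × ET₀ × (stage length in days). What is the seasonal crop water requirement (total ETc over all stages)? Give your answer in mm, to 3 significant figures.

325 mm

initial: 0.31 × 4.41 × 40 = 54.68 mm
development: 0.49 × 5.53 × 40 = 108.39 mm
mid-season: 0.74 × 7.03 × 25 = 130.06 mm
late-season: 0.43 × 1.84 × 40 = 31.65 mm
Seasonal total = 324.78 mm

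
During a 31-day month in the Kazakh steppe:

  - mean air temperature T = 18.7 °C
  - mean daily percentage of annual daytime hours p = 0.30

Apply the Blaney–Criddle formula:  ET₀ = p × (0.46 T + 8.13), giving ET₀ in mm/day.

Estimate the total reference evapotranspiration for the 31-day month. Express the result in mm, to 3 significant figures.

156 mm

ET₀ = 0.30 × (0.46 × 18.7 + 8.13) = 0.30 × 16.732 = 5.0196 mm/d
Monthly total = 5.0196 × 31 = 155.608 mm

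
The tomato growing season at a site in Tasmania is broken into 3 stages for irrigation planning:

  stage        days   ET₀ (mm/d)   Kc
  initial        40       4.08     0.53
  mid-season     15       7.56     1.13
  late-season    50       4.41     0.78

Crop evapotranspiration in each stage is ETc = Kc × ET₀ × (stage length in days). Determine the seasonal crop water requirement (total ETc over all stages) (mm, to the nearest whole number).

387 mm

initial: 0.53 × 4.08 × 40 = 86.50 mm
mid-season: 1.13 × 7.56 × 15 = 128.14 mm
late-season: 0.78 × 4.41 × 50 = 171.99 mm
Seasonal total = 386.63 mm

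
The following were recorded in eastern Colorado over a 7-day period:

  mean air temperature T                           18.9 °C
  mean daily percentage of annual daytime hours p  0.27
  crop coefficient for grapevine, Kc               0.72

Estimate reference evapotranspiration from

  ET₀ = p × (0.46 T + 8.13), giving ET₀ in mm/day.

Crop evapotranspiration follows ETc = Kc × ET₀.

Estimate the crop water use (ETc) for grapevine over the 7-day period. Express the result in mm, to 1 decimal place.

22.9 mm

ET₀ = 0.27 × (0.46 × 18.9 + 8.13) = 0.27 × 16.824 = 4.5425 mm/d
ETc = Kc × ET₀ = 0.72 × 4.5425 = 3.2706 mm/d
Over 7 days: 3.2706 × 7 = 22.894 mm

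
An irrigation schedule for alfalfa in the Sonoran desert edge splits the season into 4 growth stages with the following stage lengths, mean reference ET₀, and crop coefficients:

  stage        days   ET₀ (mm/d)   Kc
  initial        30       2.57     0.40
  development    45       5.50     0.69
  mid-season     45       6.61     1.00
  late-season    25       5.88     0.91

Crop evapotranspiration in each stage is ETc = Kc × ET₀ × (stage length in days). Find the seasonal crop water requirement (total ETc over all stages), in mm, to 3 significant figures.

initial: 0.40 × 2.57 × 30 = 30.84 mm
development: 0.69 × 5.50 × 45 = 170.78 mm
mid-season: 1.00 × 6.61 × 45 = 297.45 mm
late-season: 0.91 × 5.88 × 25 = 133.77 mm
Seasonal total = 632.84 mm

633 mm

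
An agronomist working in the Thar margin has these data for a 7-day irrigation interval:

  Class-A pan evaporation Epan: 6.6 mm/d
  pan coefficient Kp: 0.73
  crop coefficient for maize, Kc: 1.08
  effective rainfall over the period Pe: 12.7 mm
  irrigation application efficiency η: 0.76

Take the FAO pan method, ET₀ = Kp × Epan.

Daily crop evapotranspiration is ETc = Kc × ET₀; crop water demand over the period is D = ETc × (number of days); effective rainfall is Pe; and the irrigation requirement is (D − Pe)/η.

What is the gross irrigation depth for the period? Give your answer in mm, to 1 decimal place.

ET₀ = 0.73 × 6.6 = 4.8180 mm/d
ETc = Kc × ET₀ = 1.08 × 4.8180 = 5.2034 mm/d
Crop demand D = ETc × 7 d = 5.2034 × 7 = 36.424 mm
D − Pe = 36.424 − 12.7 = 23.724 mm
Gross irrigation = 23.724 / 0.76 = 31.216 mm

31.2 mm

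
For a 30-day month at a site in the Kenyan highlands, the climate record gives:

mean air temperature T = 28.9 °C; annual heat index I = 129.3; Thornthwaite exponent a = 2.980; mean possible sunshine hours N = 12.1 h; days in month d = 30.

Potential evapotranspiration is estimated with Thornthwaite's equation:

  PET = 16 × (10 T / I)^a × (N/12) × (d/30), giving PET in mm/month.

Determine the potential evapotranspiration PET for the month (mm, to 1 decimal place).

10T/I = 10 × 28.9 / 129.3 = 2.2351
(10T/I)^a = 2.2351^2.980 = 10.9877
Uncorrected PET = 16 × 10.9877 = 175.803 mm
Correction = (N/12)(d/30) = (12.1/12)(30/30) = 1.0083
PET = 175.803 × 1.0083 = 177.262 mm/month

177.3 mm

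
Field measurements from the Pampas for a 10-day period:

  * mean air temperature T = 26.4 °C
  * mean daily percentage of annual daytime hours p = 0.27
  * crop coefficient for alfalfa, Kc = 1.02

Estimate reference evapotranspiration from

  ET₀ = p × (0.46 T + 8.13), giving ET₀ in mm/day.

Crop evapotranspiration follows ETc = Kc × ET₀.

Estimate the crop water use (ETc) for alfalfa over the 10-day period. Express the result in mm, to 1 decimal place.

55.8 mm

ET₀ = 0.27 × (0.46 × 26.4 + 8.13) = 0.27 × 20.274 = 5.4740 mm/d
ETc = Kc × ET₀ = 1.02 × 5.4740 = 5.5835 mm/d
Over 10 days: 5.5835 × 10 = 55.835 mm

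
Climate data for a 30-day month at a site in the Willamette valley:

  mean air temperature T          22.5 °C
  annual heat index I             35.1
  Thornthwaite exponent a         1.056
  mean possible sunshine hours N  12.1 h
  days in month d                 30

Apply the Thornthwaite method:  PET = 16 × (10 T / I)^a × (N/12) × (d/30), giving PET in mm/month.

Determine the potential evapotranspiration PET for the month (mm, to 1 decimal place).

10T/I = 10 × 22.5 / 35.1 = 6.4103
(10T/I)^a = 6.4103^1.056 = 7.1132
Uncorrected PET = 16 × 7.1132 = 113.811 mm
Correction = (N/12)(d/30) = (12.1/12)(30/30) = 1.0083
PET = 113.811 × 1.0083 = 114.756 mm/month

114.8 mm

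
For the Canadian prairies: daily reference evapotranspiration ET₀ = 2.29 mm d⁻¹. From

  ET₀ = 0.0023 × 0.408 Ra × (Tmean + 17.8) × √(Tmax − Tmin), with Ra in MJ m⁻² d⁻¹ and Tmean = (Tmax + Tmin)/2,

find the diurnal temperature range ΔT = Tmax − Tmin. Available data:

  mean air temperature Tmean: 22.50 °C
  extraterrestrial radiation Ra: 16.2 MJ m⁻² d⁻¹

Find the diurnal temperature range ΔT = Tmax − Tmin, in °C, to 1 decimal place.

14.0 °C

√ΔT = ET₀ / [0.0023 × 0.408 × Ra × (Tmean+17.8)] = 2.29 / (0.0023 × 6.6096 × 40.30) = 3.7379
ΔT = 3.7379² = 13.972 °C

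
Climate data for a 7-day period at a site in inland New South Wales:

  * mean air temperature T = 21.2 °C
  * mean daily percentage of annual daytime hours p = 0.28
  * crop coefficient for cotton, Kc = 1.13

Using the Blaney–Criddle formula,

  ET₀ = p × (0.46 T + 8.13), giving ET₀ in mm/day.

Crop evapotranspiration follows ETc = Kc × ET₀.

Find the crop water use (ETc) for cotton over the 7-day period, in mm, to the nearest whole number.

40 mm

ET₀ = 0.28 × (0.46 × 21.2 + 8.13) = 0.28 × 17.882 = 5.0070 mm/d
ETc = Kc × ET₀ = 1.13 × 5.0070 = 5.6579 mm/d
Over 7 days: 5.6579 × 7 = 39.605 mm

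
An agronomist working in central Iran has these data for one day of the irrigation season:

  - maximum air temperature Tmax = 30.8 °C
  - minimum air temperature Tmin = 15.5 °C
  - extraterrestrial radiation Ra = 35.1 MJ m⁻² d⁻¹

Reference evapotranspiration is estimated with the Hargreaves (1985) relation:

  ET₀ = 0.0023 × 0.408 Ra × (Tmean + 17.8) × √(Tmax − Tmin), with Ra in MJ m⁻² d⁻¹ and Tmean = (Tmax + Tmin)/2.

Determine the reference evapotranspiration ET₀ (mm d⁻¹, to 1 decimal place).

Tmean = (30.8 + 15.5)/2 = 23.15 °C
0.408 Ra = 0.408 × 35.1 = 14.3208 mm/d equivalent
ET₀ = 0.0023 × 14.3208 × (23.15 + 17.8) × √15.3 = 0.0023 × 14.3208 × 40.95 × 3.9115 = 5.2758 mm/d

5.3 mm d⁻¹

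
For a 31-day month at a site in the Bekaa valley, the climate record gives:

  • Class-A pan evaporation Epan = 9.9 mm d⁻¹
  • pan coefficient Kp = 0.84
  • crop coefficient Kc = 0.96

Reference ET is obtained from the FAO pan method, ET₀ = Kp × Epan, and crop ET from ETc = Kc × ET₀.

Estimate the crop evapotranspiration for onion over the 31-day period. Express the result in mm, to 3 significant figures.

ET₀ = 0.84 × 9.9 = 8.3160 mm/d
ETc = Kc × ET₀ = 0.96 × 8.3160 = 7.9834 mm/d
Over 31 days: 7.9834 × 31 = 247.485 mm

247 mm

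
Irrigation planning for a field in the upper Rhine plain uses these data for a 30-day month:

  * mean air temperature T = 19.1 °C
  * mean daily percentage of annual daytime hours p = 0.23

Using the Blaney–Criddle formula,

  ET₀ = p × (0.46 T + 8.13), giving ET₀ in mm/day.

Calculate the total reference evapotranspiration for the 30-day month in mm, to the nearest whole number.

117 mm

ET₀ = 0.23 × (0.46 × 19.1 + 8.13) = 0.23 × 16.916 = 3.8907 mm/d
Monthly total = 3.8907 × 30 = 116.721 mm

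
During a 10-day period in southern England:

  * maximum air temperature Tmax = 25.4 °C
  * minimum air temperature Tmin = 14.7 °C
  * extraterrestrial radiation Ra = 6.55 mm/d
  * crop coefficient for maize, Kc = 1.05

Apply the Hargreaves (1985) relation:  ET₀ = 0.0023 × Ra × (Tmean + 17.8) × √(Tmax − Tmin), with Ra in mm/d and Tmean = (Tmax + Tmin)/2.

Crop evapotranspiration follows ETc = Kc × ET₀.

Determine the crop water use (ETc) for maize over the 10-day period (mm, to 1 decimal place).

19.6 mm

Tmean = (25.4 + 14.7)/2 = 20.05 °C
ET₀ = 0.0023 × 6.55 × (20.05 + 17.8) × √10.7 = 0.0023 × 6.55 × 37.85 × 3.2711 = 1.8652 mm/d
ETc = Kc × ET₀ = 1.05 × 1.8652 = 1.9585 mm/d
Over 10 days: 1.9585 × 10 = 19.585 mm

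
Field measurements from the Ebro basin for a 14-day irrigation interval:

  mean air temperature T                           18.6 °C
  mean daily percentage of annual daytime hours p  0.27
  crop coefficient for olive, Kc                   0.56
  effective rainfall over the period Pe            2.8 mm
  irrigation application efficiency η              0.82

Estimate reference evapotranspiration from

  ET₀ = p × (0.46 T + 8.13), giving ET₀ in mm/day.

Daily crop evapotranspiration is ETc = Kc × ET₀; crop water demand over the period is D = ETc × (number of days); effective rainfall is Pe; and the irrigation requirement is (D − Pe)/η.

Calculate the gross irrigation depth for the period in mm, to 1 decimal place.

ET₀ = 0.27 × (0.46 × 18.6 + 8.13) = 0.27 × 16.686 = 4.5052 mm/d
ETc = Kc × ET₀ = 0.56 × 4.5052 = 2.5229 mm/d
Crop demand D = ETc × 14 d = 2.5229 × 14 = 35.321 mm
D − Pe = 35.321 − 2.8 = 32.521 mm
Gross irrigation = 32.521 / 0.82 = 39.660 mm

39.7 mm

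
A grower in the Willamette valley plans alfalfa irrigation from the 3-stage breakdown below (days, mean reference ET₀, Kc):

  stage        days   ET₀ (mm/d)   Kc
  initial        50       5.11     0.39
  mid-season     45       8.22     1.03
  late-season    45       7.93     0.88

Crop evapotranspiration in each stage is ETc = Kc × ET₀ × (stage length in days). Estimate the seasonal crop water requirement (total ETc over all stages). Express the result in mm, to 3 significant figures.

795 mm

initial: 0.39 × 5.11 × 50 = 99.65 mm
mid-season: 1.03 × 8.22 × 45 = 381.00 mm
late-season: 0.88 × 7.93 × 45 = 314.03 mm
Seasonal total = 794.68 mm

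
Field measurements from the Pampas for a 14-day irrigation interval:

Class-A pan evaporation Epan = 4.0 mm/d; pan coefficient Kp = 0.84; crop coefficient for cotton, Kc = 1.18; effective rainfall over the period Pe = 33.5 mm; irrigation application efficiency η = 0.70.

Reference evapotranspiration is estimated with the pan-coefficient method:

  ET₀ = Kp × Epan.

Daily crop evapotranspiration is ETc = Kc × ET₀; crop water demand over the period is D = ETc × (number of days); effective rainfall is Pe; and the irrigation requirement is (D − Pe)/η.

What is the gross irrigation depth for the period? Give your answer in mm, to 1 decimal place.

31.4 mm

ET₀ = 0.84 × 4.0 = 3.3600 mm/d
ETc = Kc × ET₀ = 1.18 × 3.3600 = 3.9648 mm/d
Crop demand D = ETc × 14 d = 3.9648 × 14 = 55.507 mm
D − Pe = 55.507 − 33.5 = 22.007 mm
Gross irrigation = 22.007 / 0.70 = 31.439 mm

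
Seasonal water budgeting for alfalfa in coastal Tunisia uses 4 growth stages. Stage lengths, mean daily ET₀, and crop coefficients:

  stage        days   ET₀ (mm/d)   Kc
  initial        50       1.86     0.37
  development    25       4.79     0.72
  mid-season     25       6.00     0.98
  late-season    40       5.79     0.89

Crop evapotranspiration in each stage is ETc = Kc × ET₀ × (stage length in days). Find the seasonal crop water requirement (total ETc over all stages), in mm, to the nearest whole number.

474 mm

initial: 0.37 × 1.86 × 50 = 34.41 mm
development: 0.72 × 4.79 × 25 = 86.22 mm
mid-season: 0.98 × 6.00 × 25 = 147.00 mm
late-season: 0.89 × 5.79 × 40 = 206.12 mm
Seasonal total = 473.75 mm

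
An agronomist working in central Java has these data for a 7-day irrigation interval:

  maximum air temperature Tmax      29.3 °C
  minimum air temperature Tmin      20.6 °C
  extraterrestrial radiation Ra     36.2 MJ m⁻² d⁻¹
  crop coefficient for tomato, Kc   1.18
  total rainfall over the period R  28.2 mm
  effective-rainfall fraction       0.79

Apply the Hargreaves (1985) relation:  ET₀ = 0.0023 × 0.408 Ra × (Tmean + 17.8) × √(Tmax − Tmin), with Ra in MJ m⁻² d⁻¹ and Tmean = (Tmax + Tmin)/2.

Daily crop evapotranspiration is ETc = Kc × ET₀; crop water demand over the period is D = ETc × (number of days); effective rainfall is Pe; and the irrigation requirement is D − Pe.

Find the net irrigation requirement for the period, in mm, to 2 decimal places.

Tmean = (29.3 + 20.6)/2 = 24.95 °C
0.408 Ra = 0.408 × 36.2 = 14.7696 mm/d equivalent
ET₀ = 0.0023 × 14.7696 × (24.95 + 17.8) × √8.7 = 0.0023 × 14.7696 × 42.75 × 2.9496 = 4.2835 mm/d
ETc = Kc × ET₀ = 1.18 × 4.2835 = 5.0545 mm/d
Crop demand D = ETc × 7 d = 5.0545 × 7 = 35.382 mm
Pe = 0.79 × 28.2 = 22.278 mm
D − Pe = 35.382 − 22.278 = 13.104 mm

13.10 mm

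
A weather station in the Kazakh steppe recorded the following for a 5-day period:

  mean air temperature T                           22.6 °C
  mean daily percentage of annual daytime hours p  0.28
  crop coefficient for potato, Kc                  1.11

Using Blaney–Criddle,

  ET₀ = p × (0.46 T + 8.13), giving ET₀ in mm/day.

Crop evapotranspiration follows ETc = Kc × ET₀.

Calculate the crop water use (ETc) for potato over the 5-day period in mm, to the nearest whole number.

ET₀ = 0.28 × (0.46 × 22.6 + 8.13) = 0.28 × 18.526 = 5.1873 mm/d
ETc = Kc × ET₀ = 1.11 × 5.1873 = 5.7579 mm/d
Over 5 days: 5.7579 × 5 = 28.790 mm

29 mm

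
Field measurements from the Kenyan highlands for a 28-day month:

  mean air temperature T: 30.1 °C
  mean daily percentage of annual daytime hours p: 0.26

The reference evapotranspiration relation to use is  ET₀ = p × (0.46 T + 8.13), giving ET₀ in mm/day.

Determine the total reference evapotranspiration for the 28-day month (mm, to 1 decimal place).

160.0 mm

ET₀ = 0.26 × (0.46 × 30.1 + 8.13) = 0.26 × 21.976 = 5.7138 mm/d
Monthly total = 5.7138 × 28 = 159.986 mm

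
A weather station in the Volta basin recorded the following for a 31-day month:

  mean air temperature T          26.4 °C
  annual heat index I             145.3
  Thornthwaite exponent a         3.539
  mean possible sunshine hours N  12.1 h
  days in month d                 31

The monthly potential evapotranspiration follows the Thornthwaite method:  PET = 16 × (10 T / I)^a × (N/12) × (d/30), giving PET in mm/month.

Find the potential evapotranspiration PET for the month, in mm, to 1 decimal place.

138.0 mm

10T/I = 10 × 26.4 / 145.3 = 1.8169
(10T/I)^a = 1.8169^3.539 = 8.2751
Uncorrected PET = 16 × 8.2751 = 132.402 mm
Correction = (N/12)(d/30) = (12.1/12)(31/30) = 1.0419
PET = 132.402 × 1.0419 = 137.950 mm/month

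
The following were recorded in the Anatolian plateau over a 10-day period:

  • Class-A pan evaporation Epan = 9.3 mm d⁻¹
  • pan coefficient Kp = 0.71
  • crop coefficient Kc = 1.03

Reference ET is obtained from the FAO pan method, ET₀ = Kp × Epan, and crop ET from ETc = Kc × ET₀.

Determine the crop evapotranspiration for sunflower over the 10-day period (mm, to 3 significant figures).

ET₀ = 0.71 × 9.3 = 6.6030 mm/d
ETc = Kc × ET₀ = 1.03 × 6.6030 = 6.8011 mm/d
Over 10 days: 6.8011 × 10 = 68.011 mm

68.0 mm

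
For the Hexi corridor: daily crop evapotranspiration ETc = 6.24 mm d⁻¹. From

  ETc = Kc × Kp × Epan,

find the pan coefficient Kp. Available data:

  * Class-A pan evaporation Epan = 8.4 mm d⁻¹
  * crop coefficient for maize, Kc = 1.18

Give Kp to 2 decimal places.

0.63

ETc = Kc × Kp × Epan  ⇒  Kp = ETc / (Kc × Epan)
Kp = 6.24 / (1.18 × 8.4) = 6.24 / 9.912 = 0.6295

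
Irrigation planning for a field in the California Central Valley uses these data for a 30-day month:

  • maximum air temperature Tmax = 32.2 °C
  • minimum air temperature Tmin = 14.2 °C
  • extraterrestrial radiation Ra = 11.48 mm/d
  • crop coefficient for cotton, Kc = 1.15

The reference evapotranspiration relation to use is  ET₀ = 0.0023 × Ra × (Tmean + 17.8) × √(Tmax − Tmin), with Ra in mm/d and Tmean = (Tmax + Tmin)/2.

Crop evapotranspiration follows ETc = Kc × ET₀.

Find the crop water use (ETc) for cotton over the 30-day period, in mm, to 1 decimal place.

158.5 mm

Tmean = (32.2 + 14.2)/2 = 23.20 °C
ET₀ = 0.0023 × 11.48 × (23.20 + 17.8) × √18.0 = 0.0023 × 11.48 × 41.00 × 4.2426 = 4.5929 mm/d
ETc = Kc × ET₀ = 1.15 × 4.5929 = 5.2818 mm/d
Over 30 days: 5.2818 × 30 = 158.454 mm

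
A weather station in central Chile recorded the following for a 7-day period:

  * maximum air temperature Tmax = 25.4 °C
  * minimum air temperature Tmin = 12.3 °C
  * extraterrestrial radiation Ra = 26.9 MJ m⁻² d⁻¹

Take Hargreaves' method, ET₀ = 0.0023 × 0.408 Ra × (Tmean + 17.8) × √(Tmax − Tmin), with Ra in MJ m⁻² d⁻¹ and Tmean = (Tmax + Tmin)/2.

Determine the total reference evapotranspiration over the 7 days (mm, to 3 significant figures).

Tmean = (25.4 + 12.3)/2 = 18.85 °C
0.408 Ra = 0.408 × 26.9 = 10.9752 mm/d equivalent
ET₀ = 0.0023 × 10.9752 × (18.85 + 17.8) × √13.1 = 0.0023 × 10.9752 × 36.65 × 3.6194 = 3.3485 mm/d
Over 7 days: 3.3485 × 7 = 23.440 mm

23.4 mm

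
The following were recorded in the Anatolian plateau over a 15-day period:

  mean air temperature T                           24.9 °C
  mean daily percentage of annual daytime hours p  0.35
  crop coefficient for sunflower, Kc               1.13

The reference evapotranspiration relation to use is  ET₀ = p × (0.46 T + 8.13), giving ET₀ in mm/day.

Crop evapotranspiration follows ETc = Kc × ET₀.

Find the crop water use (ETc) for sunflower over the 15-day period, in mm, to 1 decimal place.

ET₀ = 0.35 × (0.46 × 24.9 + 8.13) = 0.35 × 19.584 = 6.8544 mm/d
ETc = Kc × ET₀ = 1.13 × 6.8544 = 7.7455 mm/d
Over 15 days: 7.7455 × 15 = 116.183 mm

116.2 mm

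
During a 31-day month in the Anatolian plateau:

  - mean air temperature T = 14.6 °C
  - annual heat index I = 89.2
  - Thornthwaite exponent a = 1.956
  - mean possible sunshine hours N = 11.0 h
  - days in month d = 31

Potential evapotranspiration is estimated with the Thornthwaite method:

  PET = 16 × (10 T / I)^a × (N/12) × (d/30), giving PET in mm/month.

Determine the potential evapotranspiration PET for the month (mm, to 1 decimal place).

39.7 mm

10T/I = 10 × 14.6 / 89.2 = 1.6368
(10T/I)^a = 1.6368^1.956 = 2.6217
Uncorrected PET = 16 × 2.6217 = 41.947 mm
Correction = (N/12)(d/30) = (11.0/12)(31/30) = 0.9472
PET = 41.947 × 0.9472 = 39.732 mm/month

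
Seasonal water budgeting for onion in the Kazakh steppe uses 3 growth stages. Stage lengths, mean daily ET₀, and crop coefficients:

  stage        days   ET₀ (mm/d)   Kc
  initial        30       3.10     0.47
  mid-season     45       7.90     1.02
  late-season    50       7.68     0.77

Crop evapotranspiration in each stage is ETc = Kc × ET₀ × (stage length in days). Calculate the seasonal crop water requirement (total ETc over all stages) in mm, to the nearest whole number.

702 mm

initial: 0.47 × 3.10 × 30 = 43.71 mm
mid-season: 1.02 × 7.90 × 45 = 362.61 mm
late-season: 0.77 × 7.68 × 50 = 295.68 mm
Seasonal total = 702.00 mm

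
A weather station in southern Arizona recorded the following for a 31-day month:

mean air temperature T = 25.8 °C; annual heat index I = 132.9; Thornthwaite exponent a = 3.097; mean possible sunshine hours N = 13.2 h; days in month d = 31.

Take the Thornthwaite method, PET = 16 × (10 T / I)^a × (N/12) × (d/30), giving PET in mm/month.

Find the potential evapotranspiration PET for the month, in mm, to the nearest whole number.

142 mm

10T/I = 10 × 25.8 / 132.9 = 1.9413
(10T/I)^a = 1.9413^3.097 = 7.8023
Uncorrected PET = 16 × 7.8023 = 124.837 mm
Correction = (N/12)(d/30) = (13.2/12)(31/30) = 1.1367
PET = 124.837 × 1.1367 = 141.902 mm/month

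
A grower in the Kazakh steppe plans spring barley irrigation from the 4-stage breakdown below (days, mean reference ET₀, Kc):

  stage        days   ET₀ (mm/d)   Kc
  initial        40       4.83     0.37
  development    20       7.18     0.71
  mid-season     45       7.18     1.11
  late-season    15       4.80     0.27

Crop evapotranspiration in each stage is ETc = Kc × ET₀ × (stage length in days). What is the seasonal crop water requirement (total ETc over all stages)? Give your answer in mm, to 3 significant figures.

552 mm

initial: 0.37 × 4.83 × 40 = 71.48 mm
development: 0.71 × 7.18 × 20 = 101.96 mm
mid-season: 1.11 × 7.18 × 45 = 358.64 mm
late-season: 0.27 × 4.80 × 15 = 19.44 mm
Seasonal total = 551.52 mm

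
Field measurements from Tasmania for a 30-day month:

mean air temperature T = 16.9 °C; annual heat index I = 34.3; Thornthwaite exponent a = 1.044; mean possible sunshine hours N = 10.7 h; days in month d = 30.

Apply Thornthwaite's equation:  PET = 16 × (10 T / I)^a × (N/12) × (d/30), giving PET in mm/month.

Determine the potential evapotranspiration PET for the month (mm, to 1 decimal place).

10T/I = 10 × 16.9 / 34.3 = 4.9271
(10T/I)^a = 4.9271^1.044 = 5.2852
Uncorrected PET = 16 × 5.2852 = 84.563 mm
Correction = (N/12)(d/30) = (10.7/12)(30/30) = 0.8917
PET = 84.563 × 0.8917 = 75.405 mm/month

75.4 mm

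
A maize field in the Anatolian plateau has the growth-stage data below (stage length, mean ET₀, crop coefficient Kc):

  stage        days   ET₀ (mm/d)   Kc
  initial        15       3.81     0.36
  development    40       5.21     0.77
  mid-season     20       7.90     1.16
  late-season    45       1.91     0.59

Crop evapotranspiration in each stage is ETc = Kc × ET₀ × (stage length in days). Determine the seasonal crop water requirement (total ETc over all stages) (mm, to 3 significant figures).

415 mm

initial: 0.36 × 3.81 × 15 = 20.57 mm
development: 0.77 × 5.21 × 40 = 160.47 mm
mid-season: 1.16 × 7.90 × 20 = 183.28 mm
late-season: 0.59 × 1.91 × 45 = 50.71 mm
Seasonal total = 415.03 mm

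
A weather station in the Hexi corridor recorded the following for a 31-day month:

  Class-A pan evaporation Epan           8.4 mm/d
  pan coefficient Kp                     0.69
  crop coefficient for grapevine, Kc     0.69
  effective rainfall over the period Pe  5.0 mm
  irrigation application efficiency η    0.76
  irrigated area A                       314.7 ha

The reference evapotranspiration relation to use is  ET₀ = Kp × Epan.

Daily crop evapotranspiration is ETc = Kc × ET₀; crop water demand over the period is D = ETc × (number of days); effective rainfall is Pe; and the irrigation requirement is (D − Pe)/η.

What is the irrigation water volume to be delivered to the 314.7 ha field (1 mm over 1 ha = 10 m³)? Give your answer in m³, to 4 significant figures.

492700 m³

ET₀ = 0.69 × 8.4 = 5.7960 mm/d
ETc = Kc × ET₀ = 0.69 × 5.7960 = 3.9992 mm/d
Crop demand D = ETc × 31 d = 3.9992 × 31 = 123.975 mm
D − Pe = 123.975 − 5.0 = 118.975 mm
Gross irrigation = 118.975 / 0.76 = 156.546 mm
Volume = 156.546 mm × 314.7 ha × 10 = 492650.3 m³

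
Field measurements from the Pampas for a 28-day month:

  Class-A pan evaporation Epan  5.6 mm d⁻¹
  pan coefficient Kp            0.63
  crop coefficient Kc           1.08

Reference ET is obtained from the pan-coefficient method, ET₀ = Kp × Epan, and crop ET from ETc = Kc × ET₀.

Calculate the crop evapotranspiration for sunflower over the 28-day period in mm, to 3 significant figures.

ET₀ = 0.63 × 5.6 = 3.5280 mm/d
ETc = Kc × ET₀ = 1.08 × 3.5280 = 3.8102 mm/d
Over 28 days: 3.8102 × 28 = 106.686 mm

107 mm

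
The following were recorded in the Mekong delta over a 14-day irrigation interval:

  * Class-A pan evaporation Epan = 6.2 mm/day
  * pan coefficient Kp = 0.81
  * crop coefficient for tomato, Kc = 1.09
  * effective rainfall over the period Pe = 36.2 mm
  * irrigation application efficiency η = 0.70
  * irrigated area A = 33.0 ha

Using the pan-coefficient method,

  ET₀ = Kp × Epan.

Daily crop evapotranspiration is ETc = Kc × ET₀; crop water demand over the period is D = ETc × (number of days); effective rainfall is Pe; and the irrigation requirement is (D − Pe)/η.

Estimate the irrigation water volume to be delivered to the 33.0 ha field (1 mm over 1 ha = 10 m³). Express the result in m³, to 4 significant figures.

19060 m³

ET₀ = 0.81 × 6.2 = 5.0220 mm/d
ETc = Kc × ET₀ = 1.09 × 5.0220 = 5.4740 mm/d
Crop demand D = ETc × 14 d = 5.4740 × 14 = 76.636 mm
D − Pe = 76.636 − 36.2 = 40.436 mm
Gross irrigation = 40.436 / 0.70 = 57.766 mm
Volume = 57.766 mm × 33.0 ha × 10 = 19062.8 m³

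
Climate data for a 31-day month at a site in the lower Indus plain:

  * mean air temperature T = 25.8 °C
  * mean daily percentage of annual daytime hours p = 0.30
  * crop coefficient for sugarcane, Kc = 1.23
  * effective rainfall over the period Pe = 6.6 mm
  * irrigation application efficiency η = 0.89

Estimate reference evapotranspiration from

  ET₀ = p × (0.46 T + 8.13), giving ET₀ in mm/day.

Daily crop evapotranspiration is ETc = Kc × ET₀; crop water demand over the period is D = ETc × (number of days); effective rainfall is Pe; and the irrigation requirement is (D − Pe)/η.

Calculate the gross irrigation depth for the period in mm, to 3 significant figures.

ET₀ = 0.30 × (0.46 × 25.8 + 8.13) = 0.30 × 19.998 = 5.9994 mm/d
ETc = Kc × ET₀ = 1.23 × 5.9994 = 7.3793 mm/d
Crop demand D = ETc × 31 d = 7.3793 × 31 = 228.758 mm
D − Pe = 228.758 − 6.6 = 222.158 mm
Gross irrigation = 222.158 / 0.89 = 249.616 mm

250 mm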